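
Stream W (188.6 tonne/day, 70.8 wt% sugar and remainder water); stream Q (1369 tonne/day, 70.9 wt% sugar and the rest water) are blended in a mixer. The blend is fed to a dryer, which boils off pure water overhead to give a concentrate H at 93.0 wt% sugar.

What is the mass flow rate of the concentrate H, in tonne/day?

sugar entering = 188.6×0.708 + 1369×0.709 = 1104.1 tonne/day.
All sugar reports to H, so H = 1104.1/0.930 = 1187.3 tonne/day.

1187 tonne/day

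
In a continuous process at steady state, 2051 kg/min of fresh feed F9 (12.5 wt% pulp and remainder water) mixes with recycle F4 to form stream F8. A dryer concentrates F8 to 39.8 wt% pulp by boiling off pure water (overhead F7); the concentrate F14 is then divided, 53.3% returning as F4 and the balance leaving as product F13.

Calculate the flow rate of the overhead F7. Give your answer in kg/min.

1407 kg/min

Overall pulp balance (none leaves overhead): pulp in fresh feed = pulp in product, i.e. 2051×0.125 = (1−0.533)·F14·0.398.
F14 = 256.38/(0.398×0.467) = 1379.4 kg/min.
Recycle F4 = 0.533×1379.4 = 735.2 kg/min.
Combined feed F8 = 2051 + 735.2 = 2786.2 kg/min.
Overhead F7 = F8 − F14 = 2786.2 − 1379.4 = 1406.8 kg/min.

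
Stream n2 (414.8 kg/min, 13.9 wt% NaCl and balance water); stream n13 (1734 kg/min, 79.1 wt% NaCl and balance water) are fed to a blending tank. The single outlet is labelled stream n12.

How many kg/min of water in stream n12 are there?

719.5 kg/min

water out = water in = 414.8×0.861 + 1734×0.209 = 719.55 kg/min.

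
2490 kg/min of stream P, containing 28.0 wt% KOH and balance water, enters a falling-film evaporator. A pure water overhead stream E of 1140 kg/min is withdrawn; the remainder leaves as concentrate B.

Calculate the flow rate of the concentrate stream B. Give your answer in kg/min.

Concentrate = 2490 − 1140 = 1350 kg/min.

1350 kg/min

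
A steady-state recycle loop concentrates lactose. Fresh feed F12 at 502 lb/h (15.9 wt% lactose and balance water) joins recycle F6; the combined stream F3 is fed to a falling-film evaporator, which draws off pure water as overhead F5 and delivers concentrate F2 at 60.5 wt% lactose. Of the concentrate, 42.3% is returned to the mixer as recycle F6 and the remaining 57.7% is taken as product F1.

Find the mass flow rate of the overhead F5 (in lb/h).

370.1 lb/h

Overall lactose balance (none leaves overhead): lactose in fresh feed = lactose in product, i.e. 502×0.159 = (1−0.423)·F2·0.605.
F2 = 79.818/(0.605×0.577) = 228.65 lb/h.
Recycle F6 = 0.423×228.65 = 96.719 lb/h.
Combined feed F3 = 502 + 96.719 = 598.72 lb/h.
Overhead F5 = F3 − F2 = 598.72 − 228.65 = 370.07 lb/h.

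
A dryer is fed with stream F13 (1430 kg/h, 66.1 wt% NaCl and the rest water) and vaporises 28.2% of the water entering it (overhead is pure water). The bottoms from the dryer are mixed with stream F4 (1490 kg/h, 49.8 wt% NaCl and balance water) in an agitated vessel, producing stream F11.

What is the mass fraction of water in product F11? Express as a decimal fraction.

0.394

Vapour removed = 0.282×0.339×1430 = 136.71 kg/h; concentrate = 1293.3 kg/h.
water reaching the mixer = 348.06 (from concentrate) + 1490×0.502 = 1096 kg/h.
Product flow = 1293.3 + 1490 = 2783.3 kg/h; water fraction = 0.394.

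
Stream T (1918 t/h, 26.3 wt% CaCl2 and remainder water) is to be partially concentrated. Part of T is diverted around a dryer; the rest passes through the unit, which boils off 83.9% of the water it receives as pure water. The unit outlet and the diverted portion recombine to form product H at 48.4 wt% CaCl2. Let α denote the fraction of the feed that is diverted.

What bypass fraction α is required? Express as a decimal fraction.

All 1918×0.263 = 504.43 t/h of CaCl2 reaches H, so H = 504.43/0.484 = 1042.2 t/h and vapour = 875.78 t/h.
The evaporator receives (1−α)·1918 of feed at 0.737 water and removes 0.839 of that water:
0.839×0.737×(1−α)×1918 = 875.78
(1−α) = 875.78/1186 = 0.7384;  α = 0.2616.

0.262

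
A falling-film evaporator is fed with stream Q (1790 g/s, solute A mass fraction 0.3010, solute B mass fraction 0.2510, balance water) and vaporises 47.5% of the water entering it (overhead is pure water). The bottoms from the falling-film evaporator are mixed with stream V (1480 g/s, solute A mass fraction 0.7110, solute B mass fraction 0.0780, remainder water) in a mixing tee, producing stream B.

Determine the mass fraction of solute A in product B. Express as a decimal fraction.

Vapour removed = 0.475×0.448×1790 = 380.91 g/s; concentrate = 1409.1 g/s.
solute A reaching the mixer = 538.79 (from concentrate) + 1480×0.711 = 1591.1 g/s.
Product flow = 1409.1 + 1480 = 2889.1 g/s; solute A fraction = 0.5507.

0.5507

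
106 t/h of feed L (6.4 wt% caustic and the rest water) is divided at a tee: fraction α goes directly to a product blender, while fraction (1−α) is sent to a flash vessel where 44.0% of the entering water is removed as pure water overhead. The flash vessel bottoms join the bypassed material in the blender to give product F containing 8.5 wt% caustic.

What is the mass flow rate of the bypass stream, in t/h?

42.41 t/h

All 106×0.064 = 6.784 t/h of caustic reaches F, so F = 6.784/0.085 = 79.812 t/h and vapour = 26.188 t/h.
The evaporator receives (1−α)·106 of feed at 0.936 water and removes 0.440 of that water:
0.440×0.936×(1−α)×106 = 26.188
(1−α) = 26.188/43.655 = 0.5999;  α = 0.4001.
Bypass flow = 0.4001×106 = 42.412 t/h.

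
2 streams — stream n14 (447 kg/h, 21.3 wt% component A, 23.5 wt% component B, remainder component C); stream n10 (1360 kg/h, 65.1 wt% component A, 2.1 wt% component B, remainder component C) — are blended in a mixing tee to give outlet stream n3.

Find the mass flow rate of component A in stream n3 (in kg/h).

component A out = component A in = 447×0.213 + 1360×0.651 = 980.57 kg/h.

980.6 kg/h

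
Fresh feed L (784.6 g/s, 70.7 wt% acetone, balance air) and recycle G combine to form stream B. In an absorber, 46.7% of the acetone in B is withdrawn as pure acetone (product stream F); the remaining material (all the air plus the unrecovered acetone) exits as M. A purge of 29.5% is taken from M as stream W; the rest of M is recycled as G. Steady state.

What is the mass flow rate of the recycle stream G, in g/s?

air enters only via L and leaves only via the purge: 784.6×0.293 = 0.295×(air in M), and the absorber passes all air, so air in B = air in M = 779.28 g/s.
acetone in B: m_A = 784.6×0.707 + (1−0.295)·(1−0.467)·m_A, so m_A = 554.71/0.6242 = 888.63 g/s.
M = (1−0.467)×888.63 + 779.28 = 1252.9 g/s.
Recycle G = (1−0.295)×1252.9 = 883.31 g/s.

883.3 g/s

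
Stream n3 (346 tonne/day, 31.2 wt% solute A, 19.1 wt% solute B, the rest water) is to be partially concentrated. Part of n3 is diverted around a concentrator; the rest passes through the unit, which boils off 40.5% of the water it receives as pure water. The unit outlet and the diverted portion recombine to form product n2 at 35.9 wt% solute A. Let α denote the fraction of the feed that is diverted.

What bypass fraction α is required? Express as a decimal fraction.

0.350

All 346×0.312 = 107.95 tonne/day of solute A reaches n2, so n2 = 107.95/0.359 = 300.7 tonne/day and vapour = 45.298 tonne/day.
The evaporator receives (1−α)·346 of feed at 0.497 water and removes 0.405 of that water:
0.405×0.497×(1−α)×346 = 45.298
(1−α) = 45.298/69.645 = 0.6504;  α = 0.3496.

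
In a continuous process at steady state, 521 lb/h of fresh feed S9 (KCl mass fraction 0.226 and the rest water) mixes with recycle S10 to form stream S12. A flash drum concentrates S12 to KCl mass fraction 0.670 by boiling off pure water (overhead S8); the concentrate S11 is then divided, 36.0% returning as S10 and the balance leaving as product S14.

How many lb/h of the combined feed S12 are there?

Overall KCl balance (none leaves overhead): KCl in fresh feed = KCl in product, i.e. 521×0.226 = (1−0.360)·S11·0.670.
S11 = 117.75/(0.670×0.640) = 274.59 lb/h.
Recycle S10 = 0.360×274.59 = 98.854 lb/h.
Combined feed S12 = 521 + 98.854 = 619.85 lb/h.

619.9 lb/h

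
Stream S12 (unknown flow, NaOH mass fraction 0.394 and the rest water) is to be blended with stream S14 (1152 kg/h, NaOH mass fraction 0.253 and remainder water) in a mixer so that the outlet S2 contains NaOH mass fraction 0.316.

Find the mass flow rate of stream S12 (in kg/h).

930.5 kg/h

Let S12 be the unknown flow. Total out = 1152 + S12.
NaOH balance: 291.46 + 0.394·S12 = 0.316·(1152 + S12)
(0.394 − 0.316)·S12 = 0.316×1152 − 291.46 = 72.576
S12 = 72.576 / 0.078 = 930.46 kg/h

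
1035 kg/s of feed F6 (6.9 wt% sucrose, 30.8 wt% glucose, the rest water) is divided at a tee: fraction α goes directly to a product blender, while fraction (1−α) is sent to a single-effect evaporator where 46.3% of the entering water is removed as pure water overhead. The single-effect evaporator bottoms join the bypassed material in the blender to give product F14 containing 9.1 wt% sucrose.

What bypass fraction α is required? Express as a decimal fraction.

0.162

All 1035×0.069 = 71.415 kg/s of sucrose reaches F14, so F14 = 71.415/0.091 = 784.78 kg/s and vapour = 250.22 kg/s.
The evaporator receives (1−α)·1035 of feed at 0.623 water and removes 0.463 of that water:
0.463×0.623×(1−α)×1035 = 250.22
(1−α) = 250.22/298.54 = 0.8381;  α = 0.1619.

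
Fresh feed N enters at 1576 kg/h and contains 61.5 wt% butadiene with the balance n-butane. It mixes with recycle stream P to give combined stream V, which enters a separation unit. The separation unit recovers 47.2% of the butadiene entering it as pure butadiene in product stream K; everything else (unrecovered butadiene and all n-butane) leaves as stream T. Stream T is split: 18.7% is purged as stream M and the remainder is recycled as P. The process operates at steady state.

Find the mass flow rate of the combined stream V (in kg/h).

n-butane enters only via N and leaves only via the purge: 1576×0.385 = 0.187×(n-butane in T), and the separation unit passes all n-butane, so n-butane in V = n-butane in T = 3244.7 kg/h.
butadiene in V: m_A = 1576×0.615 + (1−0.187)·(1−0.472)·m_A, so m_A = 969.24/0.5707 = 1698.2 kg/h.
V = 1698.2 + 3244.7 = 4942.9 kg/h.

4943 kg/h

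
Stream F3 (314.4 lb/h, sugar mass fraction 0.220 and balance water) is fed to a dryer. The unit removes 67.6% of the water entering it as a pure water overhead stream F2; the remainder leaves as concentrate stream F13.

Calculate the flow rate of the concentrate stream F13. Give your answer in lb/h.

148.6 lb/h

water entering = 314.4×0.780 = 245.23 lb/h; overhead removed = 0.676×245.23 = 165.78 lb/h.
Concentrate = 314.4 − 165.78 = 148.62 lb/h.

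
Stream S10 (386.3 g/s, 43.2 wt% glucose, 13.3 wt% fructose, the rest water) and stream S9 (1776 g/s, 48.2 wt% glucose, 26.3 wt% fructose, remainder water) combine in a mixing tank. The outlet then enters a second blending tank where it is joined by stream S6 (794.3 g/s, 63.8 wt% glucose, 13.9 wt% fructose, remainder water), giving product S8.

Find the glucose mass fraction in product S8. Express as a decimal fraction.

0.5174

Overall, product flow = 2956.6 g/s.
glucose in = 386.3×0.432 + 1776×0.482 + 794.3×0.638 = 1529.7 g/s.
glucose fraction in S8 = 0.5174.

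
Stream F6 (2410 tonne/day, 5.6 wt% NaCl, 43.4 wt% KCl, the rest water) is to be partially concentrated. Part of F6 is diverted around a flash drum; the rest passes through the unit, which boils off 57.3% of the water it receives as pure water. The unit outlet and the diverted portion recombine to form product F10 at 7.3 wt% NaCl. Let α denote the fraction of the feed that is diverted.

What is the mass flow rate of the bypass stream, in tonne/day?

489.5 tonne/day

All 2410×0.056 = 134.96 tonne/day of NaCl reaches F10, so F10 = 134.96/0.073 = 1848.8 tonne/day and vapour = 561.23 tonne/day.
The evaporator receives (1−α)·2410 of feed at 0.510 water and removes 0.573 of that water:
0.573×0.510×(1−α)×2410 = 561.23
(1−α) = 561.23/704.27 = 0.7969;  α = 0.2031.
Bypass flow = 0.2031×2410 = 489.48 tonne/day.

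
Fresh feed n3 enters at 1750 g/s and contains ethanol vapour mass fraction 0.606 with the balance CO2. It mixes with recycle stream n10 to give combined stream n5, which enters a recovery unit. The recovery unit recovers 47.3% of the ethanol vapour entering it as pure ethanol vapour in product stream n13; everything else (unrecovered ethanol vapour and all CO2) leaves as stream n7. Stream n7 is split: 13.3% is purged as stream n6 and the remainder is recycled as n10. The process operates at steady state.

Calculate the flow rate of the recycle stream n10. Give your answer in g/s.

5387 g/s

CO2 enters only via n3 and leaves only via the purge: 1750×0.394 = 0.133×(CO2 in n7), and the recovery unit passes all CO2, so CO2 in n5 = CO2 in n7 = 5184.2 g/s.
ethanol vapour in n5: m_A = 1750×0.606 + (1−0.133)·(1−0.473)·m_A, so m_A = 1060.5/0.5431 = 1952.7 g/s.
n7 = (1−0.473)×1952.7 + 5184.2 = 6213.3 g/s.
Recycle n10 = (1−0.133)×6213.3 = 5386.9 g/s.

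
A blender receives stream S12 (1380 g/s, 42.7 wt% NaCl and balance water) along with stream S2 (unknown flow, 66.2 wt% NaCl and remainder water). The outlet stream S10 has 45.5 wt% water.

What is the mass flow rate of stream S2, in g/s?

1392 g/s

Let S2 be the unknown flow. Total out = 1380 + S2.
water balance: 790.74 + 0.338·S2 = 0.455·(1380 + S2)
(0.338 − 0.455)·S2 = 0.455×1380 − 790.74 = -162.84
S2 = -162.84 / -0.117 = 1391.8 g/s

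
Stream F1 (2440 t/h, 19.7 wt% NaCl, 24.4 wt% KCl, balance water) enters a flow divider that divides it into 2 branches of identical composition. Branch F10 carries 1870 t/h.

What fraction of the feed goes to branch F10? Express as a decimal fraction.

Fraction to F10 = 1870/2440 = 0.7664.

0.766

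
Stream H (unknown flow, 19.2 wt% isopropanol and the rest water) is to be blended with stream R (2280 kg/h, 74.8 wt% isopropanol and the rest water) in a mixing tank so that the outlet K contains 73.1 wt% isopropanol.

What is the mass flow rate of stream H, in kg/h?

Let H be the unknown flow. Total out = 2280 + H.
isopropanol balance: 1705.4 + 0.192·H = 0.731·(2280 + H)
(0.192 − 0.731)·H = 0.731×2280 − 1705.4 = -38.76
H = -38.76 / -0.539 = 71.911 kg/h

71.91 kg/h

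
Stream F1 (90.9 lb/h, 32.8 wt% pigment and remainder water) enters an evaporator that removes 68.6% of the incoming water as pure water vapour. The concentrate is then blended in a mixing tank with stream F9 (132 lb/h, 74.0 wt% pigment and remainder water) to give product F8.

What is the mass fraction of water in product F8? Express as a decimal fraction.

0.296

Vapour removed = 0.686×0.672×90.9 = 41.904 lb/h; concentrate = 48.996 lb/h.
water reaching the mixer = 19.181 (from concentrate) + 132×0.260 = 53.501 lb/h.
Product flow = 48.996 + 132 = 181 lb/h; water fraction = 0.296.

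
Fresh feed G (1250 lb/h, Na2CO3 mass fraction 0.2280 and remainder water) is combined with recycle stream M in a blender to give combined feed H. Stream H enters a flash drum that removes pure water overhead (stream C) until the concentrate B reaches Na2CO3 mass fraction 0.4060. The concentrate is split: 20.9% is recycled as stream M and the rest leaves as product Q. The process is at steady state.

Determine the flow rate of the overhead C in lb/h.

548 lb/h

Overall Na2CO3 balance (none leaves overhead): Na2CO3 in fresh feed = Na2CO3 in product, i.e. 1250×0.228 = (1−0.209)·B·0.406.
B = 285/(0.406×0.791) = 887.45 lb/h.
Recycle M = 0.209×887.45 = 185.48 lb/h.
Combined feed H = 1250 + 185.48 = 1435.5 lb/h.
Overhead C = H − B = 1435.5 − 887.45 = 548.03 lb/h.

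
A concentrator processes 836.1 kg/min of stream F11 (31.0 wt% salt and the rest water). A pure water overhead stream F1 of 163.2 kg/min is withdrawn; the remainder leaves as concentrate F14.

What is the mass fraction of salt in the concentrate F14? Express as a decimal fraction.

salt is not removed: 836.1×0.310 = 259.19 kg/min of salt enters F14.
Concentrate = 836.1 − 163.2 = 672.9 kg/min.
Mass fraction = 259.19/672.9 = 0.3852.

0.3852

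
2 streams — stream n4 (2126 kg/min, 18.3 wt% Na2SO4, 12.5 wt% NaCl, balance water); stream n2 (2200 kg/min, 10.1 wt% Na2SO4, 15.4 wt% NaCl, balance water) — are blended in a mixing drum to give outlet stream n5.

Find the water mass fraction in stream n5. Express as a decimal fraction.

0.719

Total flow out = 2126 + 2200 = 4326 kg/min.
water in = 2126×0.692 + 2200×0.745 = 3110.2 kg/min.
water mass fraction in n5 = 3110.2/4326 = 0.719.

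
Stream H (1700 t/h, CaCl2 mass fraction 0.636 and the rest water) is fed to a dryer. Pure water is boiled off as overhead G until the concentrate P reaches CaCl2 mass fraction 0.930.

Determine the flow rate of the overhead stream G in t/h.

537.4 t/h

CaCl2 is conserved: 1700×0.636 = 1081.2 t/h all reports to the concentrate.
Concentrate = 1081.2/(target fraction) = 1162.6 t/h.
Overhead = 1700 − 1162.6 = 537.42 t/h.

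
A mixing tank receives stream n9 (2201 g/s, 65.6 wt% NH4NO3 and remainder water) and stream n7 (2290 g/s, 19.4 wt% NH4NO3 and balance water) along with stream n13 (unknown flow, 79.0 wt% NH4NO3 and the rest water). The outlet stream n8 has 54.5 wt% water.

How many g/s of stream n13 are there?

Let n13 be the unknown flow. Total out = 4491 + n13.
water balance: 2602.9 + 0.210·n13 = 0.545·(4491 + n13)
(0.210 − 0.545)·n13 = 0.545×4491 − 2602.9 = -155.29
n13 = -155.29 / -0.335 = 463.55 g/s

463.5 g/s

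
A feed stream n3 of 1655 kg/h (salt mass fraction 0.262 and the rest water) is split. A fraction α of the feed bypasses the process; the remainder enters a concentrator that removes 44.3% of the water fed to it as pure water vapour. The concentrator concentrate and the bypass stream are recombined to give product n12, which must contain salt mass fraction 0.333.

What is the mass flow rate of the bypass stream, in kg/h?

All 1655×0.262 = 433.61 kg/h of salt reaches n12, so n12 = 433.61/0.333 = 1302.1 kg/h and vapour = 352.87 kg/h.
The evaporator receives (1−α)·1655 of feed at 0.738 water and removes 0.443 of that water:
0.443×0.738×(1−α)×1655 = 352.87
(1−α) = 352.87/541.08 = 0.6522;  α = 0.3478.
Bypass flow = 0.3478×1655 = 575.68 kg/h.

575.7 kg/h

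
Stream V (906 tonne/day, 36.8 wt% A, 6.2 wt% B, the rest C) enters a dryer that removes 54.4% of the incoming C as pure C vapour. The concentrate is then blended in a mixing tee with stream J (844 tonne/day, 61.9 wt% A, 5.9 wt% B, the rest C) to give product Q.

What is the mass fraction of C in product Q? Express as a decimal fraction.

Vapour removed = 0.544×0.570×906 = 280.93 tonne/day; concentrate = 625.07 tonne/day.
C reaching the mixer = 235.49 (from concentrate) + 844×0.322 = 507.26 tonne/day.
Product flow = 625.07 + 844 = 1469.1 tonne/day; C fraction = 0.3453.

0.3453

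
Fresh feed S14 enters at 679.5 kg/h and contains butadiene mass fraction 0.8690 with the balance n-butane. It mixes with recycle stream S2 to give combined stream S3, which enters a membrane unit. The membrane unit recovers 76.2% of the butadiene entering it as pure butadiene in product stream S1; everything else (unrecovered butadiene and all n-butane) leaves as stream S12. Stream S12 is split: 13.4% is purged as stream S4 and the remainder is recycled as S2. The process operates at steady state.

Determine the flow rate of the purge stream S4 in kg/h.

112.7 kg/h

n-butane enters only via S14 and leaves only via the purge: 679.5×0.131 = 0.134×(n-butane in S12), and the membrane unit passes all n-butane, so n-butane in S3 = n-butane in S12 = 664.29 kg/h.
butadiene in S3: m_A = 679.5×0.869 + (1−0.134)·(1−0.762)·m_A, so m_A = 590.49/0.7939 = 743.79 kg/h.
S12 = (1−0.762)×743.79 + 664.29 = 841.31 kg/h.
Purge S4 = 0.134×841.31 = 112.74 kg/h.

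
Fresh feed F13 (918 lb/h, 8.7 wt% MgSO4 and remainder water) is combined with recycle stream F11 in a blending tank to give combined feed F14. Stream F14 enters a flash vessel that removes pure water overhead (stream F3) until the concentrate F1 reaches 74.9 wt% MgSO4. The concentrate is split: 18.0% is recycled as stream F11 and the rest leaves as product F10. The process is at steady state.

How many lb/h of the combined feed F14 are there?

941.4 lb/h

Overall MgSO4 balance (none leaves overhead): MgSO4 in fresh feed = MgSO4 in product, i.e. 918×0.087 = (1−0.180)·F1·0.749.
F1 = 79.866/(0.749×0.820) = 130.04 lb/h.
Recycle F11 = 0.180×130.04 = 23.407 lb/h.
Combined feed F14 = 918 + 23.407 = 941.41 lb/h.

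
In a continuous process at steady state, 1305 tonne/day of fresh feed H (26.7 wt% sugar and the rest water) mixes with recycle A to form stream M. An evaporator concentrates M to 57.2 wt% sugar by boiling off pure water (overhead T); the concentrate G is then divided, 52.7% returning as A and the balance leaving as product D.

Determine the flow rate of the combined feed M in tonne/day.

1984 tonne/day

Overall sugar balance (none leaves overhead): sugar in fresh feed = sugar in product, i.e. 1305×0.267 = (1−0.527)·G·0.572.
G = 348.44/(0.572×0.473) = 1287.8 tonne/day.
Recycle A = 0.527×1287.8 = 678.7 tonne/day.
Combined feed M = 1305 + 678.7 = 1983.7 tonne/day.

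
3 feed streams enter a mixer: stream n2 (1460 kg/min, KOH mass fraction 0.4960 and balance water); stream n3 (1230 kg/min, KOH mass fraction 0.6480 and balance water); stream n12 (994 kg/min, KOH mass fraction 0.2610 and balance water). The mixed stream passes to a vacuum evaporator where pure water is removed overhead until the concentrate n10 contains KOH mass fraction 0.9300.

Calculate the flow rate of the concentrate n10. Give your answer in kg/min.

1915 kg/min

KOH entering = 1460×0.496 + 1230×0.648 + 994×0.261 = 1780.6 kg/min.
All KOH reports to n10, so n10 = 1780.6/0.930 = 1914.7 kg/min.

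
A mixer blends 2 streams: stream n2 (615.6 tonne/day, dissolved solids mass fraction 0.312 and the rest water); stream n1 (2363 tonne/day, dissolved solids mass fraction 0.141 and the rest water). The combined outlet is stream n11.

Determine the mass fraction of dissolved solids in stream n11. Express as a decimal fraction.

Total flow out = 615.6 + 2363 = 2978.6 tonne/day.
dissolved solids in = 615.6×0.312 + 2363×0.141 = 525.25 tonne/day.
dissolved solids mass fraction in n11 = 525.25/2978.6 = 0.176.

0.176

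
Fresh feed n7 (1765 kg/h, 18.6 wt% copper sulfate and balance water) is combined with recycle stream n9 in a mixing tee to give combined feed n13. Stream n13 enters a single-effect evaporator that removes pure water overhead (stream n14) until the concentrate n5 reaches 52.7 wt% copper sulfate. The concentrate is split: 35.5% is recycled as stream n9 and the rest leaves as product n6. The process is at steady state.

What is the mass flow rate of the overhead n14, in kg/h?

Overall copper sulfate balance (none leaves overhead): copper sulfate in fresh feed = copper sulfate in product, i.e. 1765×0.186 = (1−0.355)·n5·0.527.
n5 = 328.29/(0.527×0.645) = 965.8 kg/h.
Recycle n9 = 0.355×965.8 = 342.86 kg/h.
Combined feed n13 = 1765 + 342.86 = 2107.9 kg/h.
Overhead n14 = n13 − n5 = 2107.9 − 965.8 = 1142.1 kg/h.

1142 kg/h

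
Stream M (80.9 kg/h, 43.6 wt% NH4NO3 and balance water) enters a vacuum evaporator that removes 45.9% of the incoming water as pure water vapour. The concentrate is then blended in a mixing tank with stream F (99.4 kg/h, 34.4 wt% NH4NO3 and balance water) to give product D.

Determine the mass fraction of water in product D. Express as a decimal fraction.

Vapour removed = 0.459×0.564×80.9 = 20.943 kg/h; concentrate = 59.957 kg/h.
water reaching the mixer = 24.685 (from concentrate) + 99.4×0.656 = 89.891 kg/h.
Product flow = 59.957 + 99.4 = 159.36 kg/h; water fraction = 0.564.

0.564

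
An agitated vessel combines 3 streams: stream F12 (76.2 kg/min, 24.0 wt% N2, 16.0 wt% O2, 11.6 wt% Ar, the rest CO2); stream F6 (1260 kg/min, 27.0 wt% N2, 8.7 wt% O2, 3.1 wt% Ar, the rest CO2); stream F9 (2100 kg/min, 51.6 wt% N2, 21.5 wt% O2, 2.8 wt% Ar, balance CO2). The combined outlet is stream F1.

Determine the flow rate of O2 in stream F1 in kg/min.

573.3 kg/min

O2 out = O2 in = 76.2×0.160 + 1260×0.087 + 2100×0.215 = 573.31 kg/min.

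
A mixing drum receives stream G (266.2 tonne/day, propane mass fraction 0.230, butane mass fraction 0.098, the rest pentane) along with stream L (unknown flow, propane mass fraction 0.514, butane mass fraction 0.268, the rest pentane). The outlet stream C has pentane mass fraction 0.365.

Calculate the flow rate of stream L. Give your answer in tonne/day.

Let L be the unknown flow. Total out = 266.2 + L.
pentane balance: 178.89 + 0.218·L = 0.365·(266.2 + L)
(0.218 − 0.365)·L = 0.365×266.2 − 178.89 = -81.723
L = -81.723 / -0.147 = 555.94 tonne/day

555.9 tonne/day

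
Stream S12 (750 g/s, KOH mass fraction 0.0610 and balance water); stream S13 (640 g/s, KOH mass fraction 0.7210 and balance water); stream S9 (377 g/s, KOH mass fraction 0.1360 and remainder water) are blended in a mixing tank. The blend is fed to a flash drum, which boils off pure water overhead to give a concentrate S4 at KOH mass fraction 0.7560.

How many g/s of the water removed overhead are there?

KOH entering = 750×0.061 + 640×0.721 + 377×0.136 = 558.46 g/s.
All KOH reports to S4, so S4 = 558.46/0.756 = 738.71 g/s.
Total feed = 1767 g/s; overhead = 1767 − 738.71 = 1028.3 g/s.

1028 g/s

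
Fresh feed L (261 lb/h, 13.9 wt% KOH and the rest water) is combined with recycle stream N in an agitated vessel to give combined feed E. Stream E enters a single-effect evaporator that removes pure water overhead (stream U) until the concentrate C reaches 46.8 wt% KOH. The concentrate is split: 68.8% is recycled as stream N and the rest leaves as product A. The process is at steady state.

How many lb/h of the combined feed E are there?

431.9 lb/h

Overall KOH balance (none leaves overhead): KOH in fresh feed = KOH in product, i.e. 261×0.139 = (1−0.688)·C·0.468.
C = 36.279/(0.468×0.312) = 248.46 lb/h.
Recycle N = 0.688×248.46 = 170.94 lb/h.
Combined feed E = 261 + 170.94 = 431.94 lb/h.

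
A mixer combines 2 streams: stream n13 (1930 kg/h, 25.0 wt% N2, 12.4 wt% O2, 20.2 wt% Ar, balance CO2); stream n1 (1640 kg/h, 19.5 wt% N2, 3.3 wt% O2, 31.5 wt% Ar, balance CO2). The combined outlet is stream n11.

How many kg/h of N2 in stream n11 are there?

N2 out = N2 in = 1930×0.250 + 1640×0.195 = 802.3 kg/h.

802.3 kg/h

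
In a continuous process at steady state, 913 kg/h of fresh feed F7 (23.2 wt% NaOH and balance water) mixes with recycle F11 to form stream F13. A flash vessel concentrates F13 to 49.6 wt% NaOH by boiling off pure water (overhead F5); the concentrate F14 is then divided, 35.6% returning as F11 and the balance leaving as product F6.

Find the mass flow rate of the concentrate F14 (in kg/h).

663.1 kg/h

Overall NaOH balance (none leaves overhead): NaOH in fresh feed = NaOH in product, i.e. 913×0.232 = (1−0.356)·F14·0.496.
F14 = 211.82/(0.496×0.644) = 663.12 kg/h.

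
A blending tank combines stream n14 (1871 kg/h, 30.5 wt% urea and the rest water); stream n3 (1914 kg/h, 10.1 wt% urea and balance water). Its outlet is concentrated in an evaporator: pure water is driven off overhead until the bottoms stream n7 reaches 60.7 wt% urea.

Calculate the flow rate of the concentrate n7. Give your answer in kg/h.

urea entering = 1871×0.305 + 1914×0.101 = 763.97 kg/h.
All urea reports to n7, so n7 = 763.97/0.607 = 1258.6 kg/h.

1259 kg/h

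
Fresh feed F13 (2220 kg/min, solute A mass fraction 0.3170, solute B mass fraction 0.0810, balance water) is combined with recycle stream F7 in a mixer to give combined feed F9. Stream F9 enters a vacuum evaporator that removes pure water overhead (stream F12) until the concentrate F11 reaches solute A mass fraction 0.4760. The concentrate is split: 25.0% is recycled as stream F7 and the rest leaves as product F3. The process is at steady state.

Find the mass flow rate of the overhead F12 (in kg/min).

741.6 kg/min

Overall solute A balance (none leaves overhead): solute A in fresh feed = solute A in product, i.e. 2220×0.317 = (1−0.250)·F11·0.476.
F11 = 703.74/(0.476×0.750) = 1971.3 kg/min.
Recycle F7 = 0.250×1971.3 = 492.82 kg/min.
Combined feed F9 = 2220 + 492.82 = 2712.8 kg/min.
Overhead F12 = F9 − F11 = 2712.8 − 1971.3 = 741.55 kg/min.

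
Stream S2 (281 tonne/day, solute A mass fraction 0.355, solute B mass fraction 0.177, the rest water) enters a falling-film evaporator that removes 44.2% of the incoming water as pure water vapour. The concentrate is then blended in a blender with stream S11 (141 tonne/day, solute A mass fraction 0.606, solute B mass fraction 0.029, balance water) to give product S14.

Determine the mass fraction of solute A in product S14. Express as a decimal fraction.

0.509

Vapour removed = 0.442×0.468×281 = 58.127 tonne/day; concentrate = 222.87 tonne/day.
solute A reaching the mixer = 99.755 (from concentrate) + 141×0.606 = 185.2 tonne/day.
Product flow = 222.87 + 141 = 363.87 tonne/day; solute A fraction = 0.509.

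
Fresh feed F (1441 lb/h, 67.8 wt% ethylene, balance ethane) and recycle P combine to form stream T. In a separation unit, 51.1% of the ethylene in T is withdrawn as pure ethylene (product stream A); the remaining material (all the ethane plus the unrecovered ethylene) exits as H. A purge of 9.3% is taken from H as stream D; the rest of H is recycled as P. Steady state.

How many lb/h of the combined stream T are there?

ethane enters only via F and leaves only via the purge: 1441×0.322 = 0.093×(ethane in H), and the separation unit passes all ethane, so ethane in T = ethane in H = 4989.3 lb/h.
ethylene in T: m_A = 1441×0.678 + (1−0.093)·(1−0.511)·m_A, so m_A = 977/0.5565 = 1755.7 lb/h.
T = 1755.7 + 4989.3 = 6745 lb/h.

6745 lb/h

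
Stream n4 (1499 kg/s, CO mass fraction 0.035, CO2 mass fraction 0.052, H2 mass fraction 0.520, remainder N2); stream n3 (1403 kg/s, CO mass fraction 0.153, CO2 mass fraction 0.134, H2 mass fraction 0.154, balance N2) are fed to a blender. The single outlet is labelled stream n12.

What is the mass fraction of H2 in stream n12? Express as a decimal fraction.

0.343

Total flow out = 1499 + 1403 = 2902 kg/s.
H2 in = 1499×0.520 + 1403×0.154 = 995.54 kg/s.
H2 mass fraction in n12 = 995.54/2902 = 0.343.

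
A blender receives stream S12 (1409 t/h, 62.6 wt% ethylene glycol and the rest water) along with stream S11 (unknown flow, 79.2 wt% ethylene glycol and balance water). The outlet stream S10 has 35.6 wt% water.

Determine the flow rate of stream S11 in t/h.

171.4 t/h

Let S11 be the unknown flow. Total out = 1409 + S11.
water balance: 526.97 + 0.208·S11 = 0.356·(1409 + S11)
(0.208 − 0.356)·S11 = 0.356×1409 − 526.97 = -25.362
S11 = -25.362 / -0.148 = 171.36 t/h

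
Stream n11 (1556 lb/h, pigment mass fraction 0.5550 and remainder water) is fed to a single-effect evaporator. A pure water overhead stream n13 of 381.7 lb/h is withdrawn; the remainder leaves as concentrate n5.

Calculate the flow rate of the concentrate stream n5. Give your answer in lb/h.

1174 lb/h

Concentrate = 1556 − 381.7 = 1174.3 lb/h.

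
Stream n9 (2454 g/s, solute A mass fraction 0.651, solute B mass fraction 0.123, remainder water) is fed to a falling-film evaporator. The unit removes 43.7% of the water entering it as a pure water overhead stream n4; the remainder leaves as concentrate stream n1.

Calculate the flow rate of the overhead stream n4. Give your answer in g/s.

242.4 g/s

water entering = 2454×0.226 = 554.6 g/s; overhead removed = 0.437×554.6 = 242.36 g/s.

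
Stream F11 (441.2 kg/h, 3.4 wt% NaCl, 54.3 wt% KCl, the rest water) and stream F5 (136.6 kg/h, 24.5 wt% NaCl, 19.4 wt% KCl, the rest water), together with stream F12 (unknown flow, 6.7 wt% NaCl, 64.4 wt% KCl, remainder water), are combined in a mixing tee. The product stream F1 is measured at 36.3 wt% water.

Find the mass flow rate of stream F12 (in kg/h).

723.2 kg/h

Let F12 be the unknown flow. Total out = 577.8 + F12.
water balance: 263.26 + 0.289·F12 = 0.363·(577.8 + F12)
(0.289 − 0.363)·F12 = 0.363×577.8 − 263.26 = -53.519
F12 = -53.519 / -0.074 = 723.23 kg/h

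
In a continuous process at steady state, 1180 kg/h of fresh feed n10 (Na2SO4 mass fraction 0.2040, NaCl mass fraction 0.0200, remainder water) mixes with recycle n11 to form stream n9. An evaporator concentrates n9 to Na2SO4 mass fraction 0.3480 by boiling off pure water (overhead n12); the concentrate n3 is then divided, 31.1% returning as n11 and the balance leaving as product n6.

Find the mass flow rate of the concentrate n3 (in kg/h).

Overall Na2SO4 balance (none leaves overhead): Na2SO4 in fresh feed = Na2SO4 in product, i.e. 1180×0.204 = (1−0.311)·n3·0.348.
n3 = 240.72/(0.348×0.689) = 1004 kg/h.

1004 kg/h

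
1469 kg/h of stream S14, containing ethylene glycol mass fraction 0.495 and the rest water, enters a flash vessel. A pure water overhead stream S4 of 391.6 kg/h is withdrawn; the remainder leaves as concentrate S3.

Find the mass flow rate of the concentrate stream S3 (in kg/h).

Concentrate = 1469 − 391.6 = 1077.4 kg/h.

1077 kg/h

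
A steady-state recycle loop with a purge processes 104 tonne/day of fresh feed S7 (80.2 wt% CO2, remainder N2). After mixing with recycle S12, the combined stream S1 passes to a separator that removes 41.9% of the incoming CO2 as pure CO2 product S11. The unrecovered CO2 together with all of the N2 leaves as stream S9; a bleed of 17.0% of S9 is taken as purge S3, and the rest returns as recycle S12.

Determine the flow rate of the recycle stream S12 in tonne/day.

178.2 tonne/day

N2 enters only via S7 and leaves only via the purge: 104×0.198 = 0.170×(N2 in S9), and the separator passes all N2, so N2 in S1 = N2 in S9 = 121.13 tonne/day.
CO2 in S1: m_A = 104×0.802 + (1−0.170)·(1−0.419)·m_A, so m_A = 83.408/0.5178 = 161.09 tonne/day.
S9 = (1−0.419)×161.09 + 121.13 = 214.72 tonne/day.
Recycle S12 = (1−0.170)×214.72 = 178.22 tonne/day.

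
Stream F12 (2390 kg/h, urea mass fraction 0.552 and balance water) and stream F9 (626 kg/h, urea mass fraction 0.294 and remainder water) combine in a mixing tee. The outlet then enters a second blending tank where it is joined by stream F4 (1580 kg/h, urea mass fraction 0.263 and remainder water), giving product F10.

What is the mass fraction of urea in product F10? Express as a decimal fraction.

Overall, product flow = 4596 kg/h.
urea in = 2390×0.552 + 626×0.294 + 1580×0.263 = 1918.9 kg/h.
urea fraction in F10 = 0.418.

0.418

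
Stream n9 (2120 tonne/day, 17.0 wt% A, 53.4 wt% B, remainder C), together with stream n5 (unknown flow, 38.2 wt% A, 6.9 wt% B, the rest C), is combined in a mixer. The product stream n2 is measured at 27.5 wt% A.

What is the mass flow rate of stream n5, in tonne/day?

2080 tonne/day

Let n5 be the unknown flow. Total out = 2120 + n5.
A balance: 360.4 + 0.382·n5 = 0.275·(2120 + n5)
(0.382 − 0.275)·n5 = 0.275×2120 − 360.4 = 222.6
n5 = 222.6 / 0.107 = 2080.4 tonne/day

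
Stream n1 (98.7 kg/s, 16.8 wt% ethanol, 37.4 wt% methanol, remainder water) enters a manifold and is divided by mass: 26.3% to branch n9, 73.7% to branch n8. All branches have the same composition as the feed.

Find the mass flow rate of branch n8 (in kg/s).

72.74 kg/s

Branch n8 flow = 0.737×98.7 = 72.742 kg/s.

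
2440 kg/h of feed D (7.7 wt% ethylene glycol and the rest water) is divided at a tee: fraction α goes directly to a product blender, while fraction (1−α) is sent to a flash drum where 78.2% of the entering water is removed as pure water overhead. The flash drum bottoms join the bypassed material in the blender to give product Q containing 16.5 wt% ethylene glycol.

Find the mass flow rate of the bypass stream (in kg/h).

All 2440×0.077 = 187.88 kg/h of ethylene glycol reaches Q, so Q = 187.88/0.165 = 1138.7 kg/h and vapour = 1301.3 kg/h.
The evaporator receives (1−α)·2440 of feed at 0.923 water and removes 0.782 of that water:
0.782×0.923×(1−α)×2440 = 1301.3
(1−α) = 1301.3/1761.2 = 0.7389;  α = 0.2611.
Bypass flow = 0.2611×2440 = 637.06 kg/h.

637.1 kg/h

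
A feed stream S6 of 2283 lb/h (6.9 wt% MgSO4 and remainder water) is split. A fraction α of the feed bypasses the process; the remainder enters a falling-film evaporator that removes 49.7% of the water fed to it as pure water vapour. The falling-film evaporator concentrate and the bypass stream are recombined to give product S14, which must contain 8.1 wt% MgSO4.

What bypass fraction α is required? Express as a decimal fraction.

All 2283×0.069 = 157.53 lb/h of MgSO4 reaches S14, so S14 = 157.53/0.081 = 1944.8 lb/h and vapour = 338.22 lb/h.
The evaporator receives (1−α)·2283 of feed at 0.931 water and removes 0.497 of that water:
0.497×0.931×(1−α)×2283 = 338.22
(1−α) = 338.22/1056.4 = 0.3202;  α = 0.6798.

0.680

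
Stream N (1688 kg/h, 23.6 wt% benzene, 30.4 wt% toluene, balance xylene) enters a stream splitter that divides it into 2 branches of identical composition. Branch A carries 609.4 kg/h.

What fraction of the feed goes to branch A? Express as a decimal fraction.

Fraction to A = 609.4/1688 = 0.3610.

0.361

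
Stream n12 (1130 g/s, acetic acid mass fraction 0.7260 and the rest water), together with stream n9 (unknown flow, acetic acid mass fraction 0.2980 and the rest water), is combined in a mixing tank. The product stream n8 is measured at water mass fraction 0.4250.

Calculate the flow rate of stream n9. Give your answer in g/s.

616 g/s

Let n9 be the unknown flow. Total out = 1130 + n9.
water balance: 309.62 + 0.702·n9 = 0.425·(1130 + n9)
(0.702 − 0.425)·n9 = 0.425×1130 − 309.62 = 170.63
n9 = 170.63 / 0.277 = 615.99 g/s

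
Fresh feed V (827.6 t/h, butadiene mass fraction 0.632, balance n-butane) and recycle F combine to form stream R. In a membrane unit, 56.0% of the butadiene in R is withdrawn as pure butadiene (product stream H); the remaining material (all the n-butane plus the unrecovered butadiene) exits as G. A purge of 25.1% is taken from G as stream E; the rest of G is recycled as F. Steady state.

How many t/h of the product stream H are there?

436.9 t/h

butadiene in R: m_A = 827.6×0.632 + (1−0.251)·(1−0.560)·m_A, so m_A = 523.04/0.6704 = 780.15 t/h.
Product H = 0.560×780.15 = 436.88 t/h.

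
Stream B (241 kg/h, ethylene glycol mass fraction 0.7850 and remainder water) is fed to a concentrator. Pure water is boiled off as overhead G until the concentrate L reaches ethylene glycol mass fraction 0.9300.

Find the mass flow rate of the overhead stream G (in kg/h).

ethylene glycol is conserved: 241×0.785 = 189.19 kg/h all reports to the concentrate.
Concentrate = 189.19/(target fraction) = 203.42 kg/h.
Overhead = 241 − 203.42 = 37.575 kg/h.

37.58 kg/h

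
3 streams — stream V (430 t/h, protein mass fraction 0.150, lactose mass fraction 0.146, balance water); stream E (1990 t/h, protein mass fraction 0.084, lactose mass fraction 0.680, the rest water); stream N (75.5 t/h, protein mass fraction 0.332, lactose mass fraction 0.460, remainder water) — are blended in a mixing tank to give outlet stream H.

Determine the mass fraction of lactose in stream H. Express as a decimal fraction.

Total flow out = 430 + 1990 + 75.5 = 2495.5 t/h.
lactose in = 430×0.146 + 1990×0.680 + 75.5×0.460 = 1450.7 t/h.
lactose mass fraction in H = 1450.7/2495.5 = 0.581.

0.581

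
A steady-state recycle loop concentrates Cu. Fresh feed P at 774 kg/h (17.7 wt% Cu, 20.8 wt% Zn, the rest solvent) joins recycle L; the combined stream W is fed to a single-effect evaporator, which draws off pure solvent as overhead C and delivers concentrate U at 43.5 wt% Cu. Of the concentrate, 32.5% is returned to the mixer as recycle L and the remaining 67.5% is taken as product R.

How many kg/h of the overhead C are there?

Overall Cu balance (none leaves overhead): Cu in fresh feed = Cu in product, i.e. 774×0.177 = (1−0.325)·U·0.435.
U = 137/(0.435×0.675) = 466.57 kg/h.
Recycle L = 0.325×466.57 = 151.64 kg/h.
Combined feed W = 774 + 151.64 = 925.64 kg/h.
Overhead C = W − U = 925.64 − 466.57 = 459.06 kg/h.

459.1 kg/h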